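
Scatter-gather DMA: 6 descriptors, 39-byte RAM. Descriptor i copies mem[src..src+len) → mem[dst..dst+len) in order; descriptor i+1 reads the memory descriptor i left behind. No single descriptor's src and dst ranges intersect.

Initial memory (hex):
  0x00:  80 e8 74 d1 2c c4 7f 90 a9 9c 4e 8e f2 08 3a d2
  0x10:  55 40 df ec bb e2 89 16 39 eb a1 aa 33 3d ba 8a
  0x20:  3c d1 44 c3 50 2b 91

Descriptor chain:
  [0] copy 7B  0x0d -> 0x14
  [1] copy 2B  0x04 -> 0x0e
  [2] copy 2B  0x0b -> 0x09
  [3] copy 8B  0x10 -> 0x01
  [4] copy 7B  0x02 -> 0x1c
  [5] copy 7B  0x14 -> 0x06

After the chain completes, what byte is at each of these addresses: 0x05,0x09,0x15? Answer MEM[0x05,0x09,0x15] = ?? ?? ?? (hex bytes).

MEM[0x05,0x09,0x15] = 08 55 3a

D0: mem[0x14..0x1a] <- [08 3a d2 55 40 df ec]
D1: mem[0x0e..0x0f] <- [2c c4]
D2: mem[0x09..0x0a] <- [8e f2]
D3: mem[0x01..0x08] <- [55 40 df ec 08 3a d2 55]
D4: mem[0x1c..0x22] <- [40 df ec 08 3a d2 55]
D5: mem[0x06..0x0c] <- [08 3a d2 55 40 df ec]
query mem[0x05]=0x08, mem[0x09]=0x55, mem[0x15]=0x3a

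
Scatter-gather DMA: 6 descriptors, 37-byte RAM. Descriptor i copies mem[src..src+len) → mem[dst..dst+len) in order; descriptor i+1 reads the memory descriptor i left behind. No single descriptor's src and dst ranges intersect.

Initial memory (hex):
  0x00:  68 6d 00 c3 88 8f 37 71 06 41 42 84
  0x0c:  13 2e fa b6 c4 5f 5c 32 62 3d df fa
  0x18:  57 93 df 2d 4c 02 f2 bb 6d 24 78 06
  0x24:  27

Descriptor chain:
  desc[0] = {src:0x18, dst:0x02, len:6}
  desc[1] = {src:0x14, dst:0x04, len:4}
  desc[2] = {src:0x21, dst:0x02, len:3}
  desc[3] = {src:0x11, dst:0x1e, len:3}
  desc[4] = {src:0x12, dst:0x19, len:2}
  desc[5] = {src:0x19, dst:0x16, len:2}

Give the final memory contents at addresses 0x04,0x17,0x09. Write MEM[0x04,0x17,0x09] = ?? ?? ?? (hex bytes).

D0: mem[0x02..0x07] <- [57 93 df 2d 4c 02]
D1: mem[0x04..0x07] <- [62 3d df fa]
D2: mem[0x02..0x04] <- [24 78 06]
D3: mem[0x1e..0x20] <- [5f 5c 32]
D4: mem[0x19..0x1a] <- [5c 32]
D5: mem[0x16..0x17] <- [5c 32]
query mem[0x04]=0x06, mem[0x17]=0x32, mem[0x09]=0x41

MEM[0x04,0x17,0x09] = 06 32 41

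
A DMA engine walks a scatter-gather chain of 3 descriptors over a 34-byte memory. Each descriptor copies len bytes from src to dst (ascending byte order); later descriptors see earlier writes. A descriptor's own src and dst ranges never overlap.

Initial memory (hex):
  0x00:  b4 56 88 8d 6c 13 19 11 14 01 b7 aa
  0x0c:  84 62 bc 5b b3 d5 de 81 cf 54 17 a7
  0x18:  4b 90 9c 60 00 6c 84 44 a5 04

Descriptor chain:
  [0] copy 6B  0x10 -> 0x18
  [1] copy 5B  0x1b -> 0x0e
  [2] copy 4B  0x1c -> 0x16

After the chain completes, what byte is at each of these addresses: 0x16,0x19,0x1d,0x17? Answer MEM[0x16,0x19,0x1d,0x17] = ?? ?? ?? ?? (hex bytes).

#0 dst[0x18+6] := {0xb3,0xd5,0xde,0x81,0xcf,0x54}
#1 dst[0x0e+5] := {0x81,0xcf,0x54,0x84,0x44}
#2 dst[0x16+4] := {0xcf,0x54,0x84,0x44}
query mem[0x16]=0xcf, mem[0x19]=0x44, mem[0x1d]=0x54, mem[0x17]=0x54

MEM[0x16,0x19,0x1d,0x17] = cf 44 54 54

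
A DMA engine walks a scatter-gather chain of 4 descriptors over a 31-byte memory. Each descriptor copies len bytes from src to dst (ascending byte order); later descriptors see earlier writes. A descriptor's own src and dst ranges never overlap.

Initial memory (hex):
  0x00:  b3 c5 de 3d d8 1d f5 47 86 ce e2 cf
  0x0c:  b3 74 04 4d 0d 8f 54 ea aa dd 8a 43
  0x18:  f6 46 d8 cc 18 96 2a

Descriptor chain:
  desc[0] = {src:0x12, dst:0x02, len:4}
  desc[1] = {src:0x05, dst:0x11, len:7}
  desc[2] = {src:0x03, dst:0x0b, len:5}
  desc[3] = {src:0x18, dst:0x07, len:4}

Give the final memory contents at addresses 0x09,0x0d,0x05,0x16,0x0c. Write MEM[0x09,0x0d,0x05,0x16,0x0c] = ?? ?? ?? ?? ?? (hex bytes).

MEM[0x09,0x0d,0x05,0x16,0x0c] = d8 dd dd e2 aa

#0 dst[0x02+4] := {0x54,0xea,0xaa,0xdd}
#1 dst[0x11+7] := {0xdd,0xf5,0x47,0x86,0xce,0xe2,0xcf}
#2 dst[0x0b+5] := {0xea,0xaa,0xdd,0xf5,0x47}
#3 dst[0x07+4] := {0xf6,0x46,0xd8,0xcc}
query mem[0x09]=0xd8, mem[0x0d]=0xdd, mem[0x05]=0xdd, mem[0x16]=0xe2, mem[0x0c]=0xaa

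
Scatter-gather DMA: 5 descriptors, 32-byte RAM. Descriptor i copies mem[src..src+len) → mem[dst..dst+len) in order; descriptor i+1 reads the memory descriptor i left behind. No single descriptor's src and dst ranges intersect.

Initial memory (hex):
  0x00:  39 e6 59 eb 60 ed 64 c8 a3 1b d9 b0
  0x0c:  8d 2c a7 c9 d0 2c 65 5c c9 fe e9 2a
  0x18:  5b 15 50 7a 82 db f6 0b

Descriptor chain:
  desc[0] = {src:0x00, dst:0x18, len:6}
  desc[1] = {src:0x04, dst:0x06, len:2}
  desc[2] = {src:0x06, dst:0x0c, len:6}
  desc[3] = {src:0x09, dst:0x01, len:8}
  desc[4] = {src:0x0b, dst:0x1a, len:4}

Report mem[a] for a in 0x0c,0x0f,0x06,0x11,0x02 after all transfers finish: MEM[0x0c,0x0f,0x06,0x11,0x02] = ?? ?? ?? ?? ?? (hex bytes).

MEM[0x0c,0x0f,0x06,0x11,0x02] = 60 1b a3 b0 d9

D0: mem[0x18..0x1d] <- [39 e6 59 eb 60 ed]
D1: mem[0x06..0x07] <- [60 ed]
D2: mem[0x0c..0x11] <- [60 ed a3 1b d9 b0]
D3: mem[0x01..0x08] <- [1b d9 b0 60 ed a3 1b d9]
D4: mem[0x1a..0x1d] <- [b0 60 ed a3]
query mem[0x0c]=0x60, mem[0x0f]=0x1b, mem[0x06]=0xa3, mem[0x11]=0xb0, mem[0x02]=0xd9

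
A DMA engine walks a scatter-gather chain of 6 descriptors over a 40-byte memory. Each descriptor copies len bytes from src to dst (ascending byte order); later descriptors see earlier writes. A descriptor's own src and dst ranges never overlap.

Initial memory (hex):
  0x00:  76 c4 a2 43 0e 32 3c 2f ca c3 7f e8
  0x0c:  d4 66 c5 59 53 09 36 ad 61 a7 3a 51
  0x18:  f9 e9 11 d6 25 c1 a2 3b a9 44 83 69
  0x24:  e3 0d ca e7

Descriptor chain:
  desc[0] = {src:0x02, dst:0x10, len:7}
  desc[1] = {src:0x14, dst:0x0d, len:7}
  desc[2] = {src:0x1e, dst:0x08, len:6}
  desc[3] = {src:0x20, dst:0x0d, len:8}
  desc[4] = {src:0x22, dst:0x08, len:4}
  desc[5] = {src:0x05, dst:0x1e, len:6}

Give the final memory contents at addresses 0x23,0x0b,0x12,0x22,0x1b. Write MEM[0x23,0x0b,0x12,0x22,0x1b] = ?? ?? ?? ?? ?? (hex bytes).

MEM[0x23,0x0b,0x12,0x22,0x1b] = e3 0d 0d 69 d6

#0 dst[0x10+7] := {0xa2,0x43,0x0e,0x32,0x3c,0x2f,0xca}
#1 dst[0x0d+7] := {0x3c,0x2f,0xca,0x51,0xf9,0xe9,0x11}
#2 dst[0x08+6] := {0xa2,0x3b,0xa9,0x44,0x83,0x69}
#3 dst[0x0d+8] := {0xa9,0x44,0x83,0x69,0xe3,0x0d,0xca,0xe7}
#4 dst[0x08+4] := {0x83,0x69,0xe3,0x0d}
#5 dst[0x1e+6] := {0x32,0x3c,0x2f,0x83,0x69,0xe3}
query mem[0x23]=0xe3, mem[0x0b]=0x0d, mem[0x12]=0x0d, mem[0x22]=0x69, mem[0x1b]=0xd6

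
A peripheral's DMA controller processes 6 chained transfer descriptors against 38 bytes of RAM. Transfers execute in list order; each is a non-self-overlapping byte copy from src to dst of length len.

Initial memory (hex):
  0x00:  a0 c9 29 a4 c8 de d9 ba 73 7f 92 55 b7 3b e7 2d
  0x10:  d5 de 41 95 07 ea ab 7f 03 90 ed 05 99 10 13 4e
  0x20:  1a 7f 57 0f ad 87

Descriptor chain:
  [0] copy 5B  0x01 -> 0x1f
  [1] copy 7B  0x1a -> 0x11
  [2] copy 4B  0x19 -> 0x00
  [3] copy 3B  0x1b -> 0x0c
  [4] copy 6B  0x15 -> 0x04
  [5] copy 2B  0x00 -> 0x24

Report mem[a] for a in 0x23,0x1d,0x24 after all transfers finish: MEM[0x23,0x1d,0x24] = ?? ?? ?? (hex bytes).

D0: mem[0x1f..0x23] <- [c9 29 a4 c8 de]
D1: mem[0x11..0x17] <- [ed 05 99 10 13 c9 29]
D2: mem[0x00..0x03] <- [90 ed 05 99]
D3: mem[0x0c..0x0e] <- [05 99 10]
D4: mem[0x04..0x09] <- [13 c9 29 03 90 ed]
D5: mem[0x24..0x25] <- [90 ed]
query mem[0x23]=0xde, mem[0x1d]=0x10, mem[0x24]=0x90

MEM[0x23,0x1d,0x24] = de 10 90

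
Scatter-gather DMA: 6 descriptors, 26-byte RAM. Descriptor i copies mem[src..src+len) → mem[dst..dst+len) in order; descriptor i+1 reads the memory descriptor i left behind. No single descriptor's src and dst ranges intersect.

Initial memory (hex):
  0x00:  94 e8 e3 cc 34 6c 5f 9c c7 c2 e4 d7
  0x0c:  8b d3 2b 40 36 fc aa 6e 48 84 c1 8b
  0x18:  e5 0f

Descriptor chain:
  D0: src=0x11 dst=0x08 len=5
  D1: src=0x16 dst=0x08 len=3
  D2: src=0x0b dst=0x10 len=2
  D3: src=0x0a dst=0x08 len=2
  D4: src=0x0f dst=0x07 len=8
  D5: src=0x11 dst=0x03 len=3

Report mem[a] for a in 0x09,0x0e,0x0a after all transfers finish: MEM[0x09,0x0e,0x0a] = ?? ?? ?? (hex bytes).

#0 dst[0x08+5] := {0xfc,0xaa,0x6e,0x48,0x84}
#1 dst[0x08+3] := {0xc1,0x8b,0xe5}
#2 dst[0x10+2] := {0x48,0x84}
#3 dst[0x08+2] := {0xe5,0x48}
#4 dst[0x07+8] := {0x40,0x48,0x84,0xaa,0x6e,0x48,0x84,0xc1}
#5 dst[0x03+3] := {0x84,0xaa,0x6e}
query mem[0x09]=0x84, mem[0x0e]=0xc1, mem[0x0a]=0xaa

MEM[0x09,0x0e,0x0a] = 84 c1 aa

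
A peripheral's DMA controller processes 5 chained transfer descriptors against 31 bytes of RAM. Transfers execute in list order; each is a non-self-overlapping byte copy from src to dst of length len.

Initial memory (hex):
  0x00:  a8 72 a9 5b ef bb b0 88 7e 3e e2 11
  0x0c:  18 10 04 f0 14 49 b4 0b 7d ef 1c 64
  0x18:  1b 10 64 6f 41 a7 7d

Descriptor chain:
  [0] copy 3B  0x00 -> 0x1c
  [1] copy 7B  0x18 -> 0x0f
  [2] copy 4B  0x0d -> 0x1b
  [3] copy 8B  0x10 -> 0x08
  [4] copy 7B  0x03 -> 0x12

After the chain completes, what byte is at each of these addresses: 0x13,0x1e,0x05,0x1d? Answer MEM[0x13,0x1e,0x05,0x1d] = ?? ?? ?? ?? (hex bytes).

D0: mem[0x1c..0x1e] <- [a8 72 a9]
D1: mem[0x0f..0x15] <- [1b 10 64 6f a8 72 a9]
D2: mem[0x1b..0x1e] <- [10 04 1b 10]
D3: mem[0x08..0x0f] <- [10 64 6f a8 72 a9 1c 64]
D4: mem[0x12..0x18] <- [5b ef bb b0 88 10 64]
query mem[0x13]=0xef, mem[0x1e]=0x10, mem[0x05]=0xbb, mem[0x1d]=0x1b

MEM[0x13,0x1e,0x05,0x1d] = ef 10 bb 1b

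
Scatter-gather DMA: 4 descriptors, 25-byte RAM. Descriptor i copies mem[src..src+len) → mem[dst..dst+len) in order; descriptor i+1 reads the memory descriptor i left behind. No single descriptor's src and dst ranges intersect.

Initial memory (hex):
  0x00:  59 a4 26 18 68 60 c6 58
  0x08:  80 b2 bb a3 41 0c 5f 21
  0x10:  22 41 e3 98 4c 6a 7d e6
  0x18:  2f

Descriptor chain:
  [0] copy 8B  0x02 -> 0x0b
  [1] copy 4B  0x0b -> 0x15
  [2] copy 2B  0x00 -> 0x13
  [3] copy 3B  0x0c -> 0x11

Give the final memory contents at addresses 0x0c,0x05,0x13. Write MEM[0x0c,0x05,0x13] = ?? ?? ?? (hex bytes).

#0 dst[0x0b+8] := {0x26,0x18,0x68,0x60,0xc6,0x58,0x80,0xb2}
#1 dst[0x15+4] := {0x26,0x18,0x68,0x60}
#2 dst[0x13+2] := {0x59,0xa4}
#3 dst[0x11+3] := {0x18,0x68,0x60}
query mem[0x0c]=0x18, mem[0x05]=0x60, mem[0x13]=0x60

MEM[0x0c,0x05,0x13] = 18 60 60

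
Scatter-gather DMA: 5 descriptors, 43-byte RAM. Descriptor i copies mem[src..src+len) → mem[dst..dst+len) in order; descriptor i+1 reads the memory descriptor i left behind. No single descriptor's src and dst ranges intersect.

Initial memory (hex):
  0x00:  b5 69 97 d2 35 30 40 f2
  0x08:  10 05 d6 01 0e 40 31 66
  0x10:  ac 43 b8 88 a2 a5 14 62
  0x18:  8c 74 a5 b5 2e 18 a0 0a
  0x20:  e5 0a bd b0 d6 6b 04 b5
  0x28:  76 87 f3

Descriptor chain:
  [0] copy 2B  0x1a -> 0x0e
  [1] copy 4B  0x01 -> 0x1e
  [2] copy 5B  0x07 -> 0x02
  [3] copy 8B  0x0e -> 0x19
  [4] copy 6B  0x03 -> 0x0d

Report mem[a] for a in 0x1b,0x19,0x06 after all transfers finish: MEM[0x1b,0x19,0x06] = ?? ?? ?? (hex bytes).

MEM[0x1b,0x19,0x06] = ac a5 01

[0] 0x1a->0x0e len=2 : a5 b5
[1] 0x01->0x1e len=4 : 69 97 d2 35
[2] 0x07->0x02 len=5 : f2 10 05 d6 01
[3] 0x0e->0x19 len=8 : a5 b5 ac 43 b8 88 a2 a5
[4] 0x03->0x0d len=6 : 10 05 d6 01 f2 10
query mem[0x1b]=0xac, mem[0x19]=0xa5, mem[0x06]=0x01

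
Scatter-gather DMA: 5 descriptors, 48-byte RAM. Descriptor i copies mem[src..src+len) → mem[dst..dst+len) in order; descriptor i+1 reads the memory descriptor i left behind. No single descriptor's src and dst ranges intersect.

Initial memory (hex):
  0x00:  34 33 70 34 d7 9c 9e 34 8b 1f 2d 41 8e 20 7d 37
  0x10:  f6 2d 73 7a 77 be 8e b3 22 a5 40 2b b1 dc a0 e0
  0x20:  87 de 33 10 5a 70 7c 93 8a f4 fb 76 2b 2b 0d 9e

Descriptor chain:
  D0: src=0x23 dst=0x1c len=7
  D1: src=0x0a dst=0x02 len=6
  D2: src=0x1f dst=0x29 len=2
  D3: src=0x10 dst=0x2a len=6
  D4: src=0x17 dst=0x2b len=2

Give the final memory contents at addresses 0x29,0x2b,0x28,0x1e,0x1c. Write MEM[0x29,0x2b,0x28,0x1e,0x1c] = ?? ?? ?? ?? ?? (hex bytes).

MEM[0x29,0x2b,0x28,0x1e,0x1c] = 7c b3 8a 70 10

[0] 0x23->0x1c len=7 : 10 5a 70 7c 93 8a f4
[1] 0x0a->0x02 len=6 : 2d 41 8e 20 7d 37
[2] 0x1f->0x29 len=2 : 7c 93
[3] 0x10->0x2a len=6 : f6 2d 73 7a 77 be
[4] 0x17->0x2b len=2 : b3 22
query mem[0x29]=0x7c, mem[0x2b]=0xb3, mem[0x28]=0x8a, mem[0x1e]=0x70, mem[0x1c]=0x10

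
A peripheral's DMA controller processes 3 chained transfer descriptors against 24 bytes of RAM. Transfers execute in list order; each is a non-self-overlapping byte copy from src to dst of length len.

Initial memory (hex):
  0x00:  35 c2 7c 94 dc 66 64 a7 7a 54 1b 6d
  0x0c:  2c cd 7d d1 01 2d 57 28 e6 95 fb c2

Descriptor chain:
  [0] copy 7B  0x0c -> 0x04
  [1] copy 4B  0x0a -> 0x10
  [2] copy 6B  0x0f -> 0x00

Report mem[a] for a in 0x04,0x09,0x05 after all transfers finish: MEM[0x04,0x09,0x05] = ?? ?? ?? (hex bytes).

MEM[0x04,0x09,0x05] = cd 2d e6

#0 dst[0x04+7] := {0x2c,0xcd,0x7d,0xd1,0x01,0x2d,0x57}
#1 dst[0x10+4] := {0x57,0x6d,0x2c,0xcd}
#2 dst[0x00+6] := {0xd1,0x57,0x6d,0x2c,0xcd,0xe6}
query mem[0x04]=0xcd, mem[0x09]=0x2d, mem[0x05]=0xe6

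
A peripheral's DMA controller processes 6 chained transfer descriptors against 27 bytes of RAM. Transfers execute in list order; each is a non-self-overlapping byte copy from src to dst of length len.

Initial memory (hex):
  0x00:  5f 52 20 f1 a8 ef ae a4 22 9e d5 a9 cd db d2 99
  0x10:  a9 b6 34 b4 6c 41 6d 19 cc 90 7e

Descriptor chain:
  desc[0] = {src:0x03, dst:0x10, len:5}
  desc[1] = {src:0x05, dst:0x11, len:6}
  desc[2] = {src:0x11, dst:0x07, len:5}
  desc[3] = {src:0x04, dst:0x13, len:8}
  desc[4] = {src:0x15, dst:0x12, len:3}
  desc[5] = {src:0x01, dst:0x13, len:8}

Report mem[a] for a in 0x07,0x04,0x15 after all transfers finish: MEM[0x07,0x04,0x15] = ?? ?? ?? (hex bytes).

  after D0: wrote 5B at 0x10 = f1a8efaea4
  after D1: wrote 6B at 0x11 = efaea4229ed5
  after D2: wrote 5B at 0x07 = efaea4229e
  after D3: wrote 8B at 0x13 = a8efaeefaea4229e
  after D4: wrote 3B at 0x12 = aeefae
  after D5: wrote 8B at 0x13 = 5220f1a8efaeefae
query mem[0x07]=0xef, mem[0x04]=0xa8, mem[0x15]=0xf1

MEM[0x07,0x04,0x15] = ef a8 f1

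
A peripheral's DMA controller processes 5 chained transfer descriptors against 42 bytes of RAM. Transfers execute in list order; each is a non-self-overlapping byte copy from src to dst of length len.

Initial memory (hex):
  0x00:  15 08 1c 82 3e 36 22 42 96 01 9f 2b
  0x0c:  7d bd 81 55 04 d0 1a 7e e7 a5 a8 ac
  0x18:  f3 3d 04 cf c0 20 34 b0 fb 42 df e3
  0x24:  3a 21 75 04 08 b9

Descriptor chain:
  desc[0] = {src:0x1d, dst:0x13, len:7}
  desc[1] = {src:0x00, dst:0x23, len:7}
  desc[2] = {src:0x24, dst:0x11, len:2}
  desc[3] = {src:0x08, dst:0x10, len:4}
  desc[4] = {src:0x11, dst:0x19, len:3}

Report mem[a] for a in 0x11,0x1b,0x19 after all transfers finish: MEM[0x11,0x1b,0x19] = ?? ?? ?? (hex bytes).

D0: mem[0x13..0x19] <- [20 34 b0 fb 42 df e3]
D1: mem[0x23..0x29] <- [15 08 1c 82 3e 36 22]
D2: mem[0x11..0x12] <- [08 1c]
D3: mem[0x10..0x13] <- [96 01 9f 2b]
D4: mem[0x19..0x1b] <- [01 9f 2b]
query mem[0x11]=0x01, mem[0x1b]=0x2b, mem[0x19]=0x01

MEM[0x11,0x1b,0x19] = 01 2b 01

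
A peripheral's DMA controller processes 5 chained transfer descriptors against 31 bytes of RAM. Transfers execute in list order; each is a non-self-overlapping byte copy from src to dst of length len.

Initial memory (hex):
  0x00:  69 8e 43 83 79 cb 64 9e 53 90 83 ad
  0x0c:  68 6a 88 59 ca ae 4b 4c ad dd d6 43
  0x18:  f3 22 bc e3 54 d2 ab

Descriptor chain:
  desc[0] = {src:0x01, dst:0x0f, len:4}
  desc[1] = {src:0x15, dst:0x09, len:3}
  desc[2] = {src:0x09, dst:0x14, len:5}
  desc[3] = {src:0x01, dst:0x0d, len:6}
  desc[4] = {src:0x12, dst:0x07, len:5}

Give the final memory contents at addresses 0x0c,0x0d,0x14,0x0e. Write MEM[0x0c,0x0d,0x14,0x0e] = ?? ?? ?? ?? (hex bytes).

#0 dst[0x0f+4] := {0x8e,0x43,0x83,0x79}
#1 dst[0x09+3] := {0xdd,0xd6,0x43}
#2 dst[0x14+5] := {0xdd,0xd6,0x43,0x68,0x6a}
#3 dst[0x0d+6] := {0x8e,0x43,0x83,0x79,0xcb,0x64}
#4 dst[0x07+5] := {0x64,0x4c,0xdd,0xd6,0x43}
query mem[0x0c]=0x68, mem[0x0d]=0x8e, mem[0x14]=0xdd, mem[0x0e]=0x43

MEM[0x0c,0x0d,0x14,0x0e] = 68 8e dd 43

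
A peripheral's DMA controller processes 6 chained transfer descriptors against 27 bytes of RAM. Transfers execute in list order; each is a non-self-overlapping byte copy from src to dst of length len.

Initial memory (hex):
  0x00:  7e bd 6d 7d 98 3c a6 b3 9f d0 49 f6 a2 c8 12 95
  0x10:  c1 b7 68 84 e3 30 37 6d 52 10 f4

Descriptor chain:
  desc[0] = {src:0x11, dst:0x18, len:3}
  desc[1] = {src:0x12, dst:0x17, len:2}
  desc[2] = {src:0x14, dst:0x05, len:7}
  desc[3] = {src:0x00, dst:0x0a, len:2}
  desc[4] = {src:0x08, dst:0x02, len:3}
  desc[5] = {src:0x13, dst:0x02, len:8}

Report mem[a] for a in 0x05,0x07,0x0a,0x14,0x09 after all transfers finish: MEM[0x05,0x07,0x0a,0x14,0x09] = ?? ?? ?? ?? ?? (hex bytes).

MEM[0x05,0x07,0x0a,0x14,0x09] = 37 84 7e e3 84

#0 dst[0x18+3] := {0xb7,0x68,0x84}
#1 dst[0x17+2] := {0x68,0x84}
#2 dst[0x05+7] := {0xe3,0x30,0x37,0x68,0x84,0x68,0x84}
#3 dst[0x0a+2] := {0x7e,0xbd}
#4 dst[0x02+3] := {0x68,0x84,0x7e}
#5 dst[0x02+8] := {0x84,0xe3,0x30,0x37,0x68,0x84,0x68,0x84}
query mem[0x05]=0x37, mem[0x07]=0x84, mem[0x0a]=0x7e, mem[0x14]=0xe3, mem[0x09]=0x84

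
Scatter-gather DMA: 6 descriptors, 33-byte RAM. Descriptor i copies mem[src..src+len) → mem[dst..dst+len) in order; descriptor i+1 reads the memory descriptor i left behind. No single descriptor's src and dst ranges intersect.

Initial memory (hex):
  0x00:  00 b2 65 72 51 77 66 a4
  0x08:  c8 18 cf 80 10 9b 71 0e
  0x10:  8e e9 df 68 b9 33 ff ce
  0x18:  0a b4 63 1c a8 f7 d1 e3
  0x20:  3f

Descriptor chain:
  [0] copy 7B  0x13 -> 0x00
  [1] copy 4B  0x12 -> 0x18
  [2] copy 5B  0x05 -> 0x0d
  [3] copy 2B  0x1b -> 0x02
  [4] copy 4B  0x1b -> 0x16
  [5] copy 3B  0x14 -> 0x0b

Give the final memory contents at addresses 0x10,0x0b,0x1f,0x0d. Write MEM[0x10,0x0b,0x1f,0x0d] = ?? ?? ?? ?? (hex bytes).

[0] 0x13->0x00 len=7 : 68 b9 33 ff ce 0a b4
[1] 0x12->0x18 len=4 : df 68 b9 33
[2] 0x05->0x0d len=5 : 0a b4 a4 c8 18
[3] 0x1b->0x02 len=2 : 33 a8
[4] 0x1b->0x16 len=4 : 33 a8 f7 d1
[5] 0x14->0x0b len=3 : b9 33 33
query mem[0x10]=0xc8, mem[0x0b]=0xb9, mem[0x1f]=0xe3, mem[0x0d]=0x33

MEM[0x10,0x0b,0x1f,0x0d] = c8 b9 e3 33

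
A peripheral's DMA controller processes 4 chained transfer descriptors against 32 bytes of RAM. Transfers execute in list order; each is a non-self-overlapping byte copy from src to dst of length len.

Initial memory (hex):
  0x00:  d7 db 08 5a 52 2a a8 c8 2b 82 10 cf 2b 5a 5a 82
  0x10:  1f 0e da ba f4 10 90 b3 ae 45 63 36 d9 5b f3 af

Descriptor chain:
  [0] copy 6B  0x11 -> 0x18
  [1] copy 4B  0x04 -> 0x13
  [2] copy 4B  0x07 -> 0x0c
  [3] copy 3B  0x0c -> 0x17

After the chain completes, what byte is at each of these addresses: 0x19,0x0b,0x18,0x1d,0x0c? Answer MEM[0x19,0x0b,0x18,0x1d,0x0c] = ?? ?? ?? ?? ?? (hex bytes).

[0] 0x11->0x18 len=6 : 0e da ba f4 10 90
[1] 0x04->0x13 len=4 : 52 2a a8 c8
[2] 0x07->0x0c len=4 : c8 2b 82 10
[3] 0x0c->0x17 len=3 : c8 2b 82
query mem[0x19]=0x82, mem[0x0b]=0xcf, mem[0x18]=0x2b, mem[0x1d]=0x90, mem[0x0c]=0xc8

MEM[0x19,0x0b,0x18,0x1d,0x0c] = 82 cf 2b 90 c8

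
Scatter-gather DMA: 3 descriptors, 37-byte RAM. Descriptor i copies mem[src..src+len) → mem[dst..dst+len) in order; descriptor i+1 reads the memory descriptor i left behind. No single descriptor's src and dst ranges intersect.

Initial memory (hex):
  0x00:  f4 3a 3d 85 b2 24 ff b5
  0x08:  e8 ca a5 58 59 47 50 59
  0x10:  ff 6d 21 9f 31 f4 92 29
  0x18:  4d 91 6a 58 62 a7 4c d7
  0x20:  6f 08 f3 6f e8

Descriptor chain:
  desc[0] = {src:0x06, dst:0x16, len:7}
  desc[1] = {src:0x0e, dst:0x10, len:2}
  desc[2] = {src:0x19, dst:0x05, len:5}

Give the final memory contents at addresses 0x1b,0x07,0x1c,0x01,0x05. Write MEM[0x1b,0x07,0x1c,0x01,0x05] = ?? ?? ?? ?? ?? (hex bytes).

#0 dst[0x16+7] := {0xff,0xb5,0xe8,0xca,0xa5,0x58,0x59}
#1 dst[0x10+2] := {0x50,0x59}
#2 dst[0x05+5] := {0xca,0xa5,0x58,0x59,0xa7}
query mem[0x1b]=0x58, mem[0x07]=0x58, mem[0x1c]=0x59, mem[0x01]=0x3a, mem[0x05]=0xca

MEM[0x1b,0x07,0x1c,0x01,0x05] = 58 58 59 3a ca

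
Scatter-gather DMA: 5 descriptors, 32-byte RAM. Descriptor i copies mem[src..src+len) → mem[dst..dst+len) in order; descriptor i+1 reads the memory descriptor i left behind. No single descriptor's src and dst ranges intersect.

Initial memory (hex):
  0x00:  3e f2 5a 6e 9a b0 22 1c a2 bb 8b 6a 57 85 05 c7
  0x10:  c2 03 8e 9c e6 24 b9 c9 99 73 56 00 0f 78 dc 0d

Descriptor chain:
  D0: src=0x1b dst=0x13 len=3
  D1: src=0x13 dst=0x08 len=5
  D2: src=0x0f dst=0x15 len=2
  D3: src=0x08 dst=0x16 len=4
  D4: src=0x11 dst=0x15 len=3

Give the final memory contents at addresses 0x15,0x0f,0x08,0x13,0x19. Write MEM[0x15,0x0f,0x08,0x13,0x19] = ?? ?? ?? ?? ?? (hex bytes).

[0] 0x1b->0x13 len=3 : 00 0f 78
[1] 0x13->0x08 len=5 : 00 0f 78 b9 c9
[2] 0x0f->0x15 len=2 : c7 c2
[3] 0x08->0x16 len=4 : 00 0f 78 b9
[4] 0x11->0x15 len=3 : 03 8e 00
query mem[0x15]=0x03, mem[0x0f]=0xc7, mem[0x08]=0x00, mem[0x13]=0x00, mem[0x19]=0xb9

MEM[0x15,0x0f,0x08,0x13,0x19] = 03 c7 00 00 b9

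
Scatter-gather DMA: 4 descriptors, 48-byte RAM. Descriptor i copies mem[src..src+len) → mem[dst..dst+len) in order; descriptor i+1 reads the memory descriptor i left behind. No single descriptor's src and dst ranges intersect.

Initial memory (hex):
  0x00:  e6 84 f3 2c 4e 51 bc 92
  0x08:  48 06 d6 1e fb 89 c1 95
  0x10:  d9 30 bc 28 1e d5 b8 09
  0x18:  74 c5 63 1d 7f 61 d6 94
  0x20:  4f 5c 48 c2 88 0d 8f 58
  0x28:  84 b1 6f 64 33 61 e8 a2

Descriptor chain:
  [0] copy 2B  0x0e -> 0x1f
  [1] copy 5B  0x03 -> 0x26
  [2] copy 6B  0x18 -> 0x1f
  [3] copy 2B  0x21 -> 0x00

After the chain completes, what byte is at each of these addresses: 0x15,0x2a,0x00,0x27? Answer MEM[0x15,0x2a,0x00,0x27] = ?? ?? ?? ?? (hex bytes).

MEM[0x15,0x2a,0x00,0x27] = d5 92 63 4e

D0: mem[0x1f..0x20] <- [c1 95]
D1: mem[0x26..0x2a] <- [2c 4e 51 bc 92]
D2: mem[0x1f..0x24] <- [74 c5 63 1d 7f 61]
D3: mem[0x00..0x01] <- [63 1d]
query mem[0x15]=0xd5, mem[0x2a]=0x92, mem[0x00]=0x63, mem[0x27]=0x4e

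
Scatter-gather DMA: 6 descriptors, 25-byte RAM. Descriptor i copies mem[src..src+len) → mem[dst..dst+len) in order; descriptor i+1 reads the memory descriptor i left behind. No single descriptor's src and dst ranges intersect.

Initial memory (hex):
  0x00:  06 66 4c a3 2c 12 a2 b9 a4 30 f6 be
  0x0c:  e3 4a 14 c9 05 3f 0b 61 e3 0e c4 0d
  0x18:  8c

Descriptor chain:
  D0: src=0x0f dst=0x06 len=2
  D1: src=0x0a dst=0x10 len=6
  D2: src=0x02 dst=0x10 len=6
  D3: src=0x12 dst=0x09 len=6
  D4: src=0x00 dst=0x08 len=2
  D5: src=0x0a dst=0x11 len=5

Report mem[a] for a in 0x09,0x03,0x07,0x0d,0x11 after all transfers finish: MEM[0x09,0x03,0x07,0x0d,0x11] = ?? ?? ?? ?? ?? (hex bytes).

MEM[0x09,0x03,0x07,0x0d,0x11] = 66 a3 05 c4 12

D0: mem[0x06..0x07] <- [c9 05]
D1: mem[0x10..0x15] <- [f6 be e3 4a 14 c9]
D2: mem[0x10..0x15] <- [4c a3 2c 12 c9 05]
D3: mem[0x09..0x0e] <- [2c 12 c9 05 c4 0d]
D4: mem[0x08..0x09] <- [06 66]
D5: mem[0x11..0x15] <- [12 c9 05 c4 0d]
query mem[0x09]=0x66, mem[0x03]=0xa3, mem[0x07]=0x05, mem[0x0d]=0xc4, mem[0x11]=0x12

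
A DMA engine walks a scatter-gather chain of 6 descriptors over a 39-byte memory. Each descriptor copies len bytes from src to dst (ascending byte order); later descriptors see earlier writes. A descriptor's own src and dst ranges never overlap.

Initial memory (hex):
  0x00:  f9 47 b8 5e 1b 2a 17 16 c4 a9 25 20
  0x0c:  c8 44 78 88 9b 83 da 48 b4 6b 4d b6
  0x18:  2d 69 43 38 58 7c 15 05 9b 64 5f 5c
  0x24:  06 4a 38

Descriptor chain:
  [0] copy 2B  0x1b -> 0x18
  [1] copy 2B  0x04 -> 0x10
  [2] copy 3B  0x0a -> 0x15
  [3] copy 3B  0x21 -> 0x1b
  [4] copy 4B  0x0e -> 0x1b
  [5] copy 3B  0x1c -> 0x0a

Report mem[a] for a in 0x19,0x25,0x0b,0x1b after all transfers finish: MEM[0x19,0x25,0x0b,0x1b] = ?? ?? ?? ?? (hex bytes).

D0: mem[0x18..0x19] <- [38 58]
D1: mem[0x10..0x11] <- [1b 2a]
D2: mem[0x15..0x17] <- [25 20 c8]
D3: mem[0x1b..0x1d] <- [64 5f 5c]
D4: mem[0x1b..0x1e] <- [78 88 1b 2a]
D5: mem[0x0a..0x0c] <- [88 1b 2a]
query mem[0x19]=0x58, mem[0x25]=0x4a, mem[0x0b]=0x1b, mem[0x1b]=0x78

MEM[0x19,0x25,0x0b,0x1b] = 58 4a 1b 78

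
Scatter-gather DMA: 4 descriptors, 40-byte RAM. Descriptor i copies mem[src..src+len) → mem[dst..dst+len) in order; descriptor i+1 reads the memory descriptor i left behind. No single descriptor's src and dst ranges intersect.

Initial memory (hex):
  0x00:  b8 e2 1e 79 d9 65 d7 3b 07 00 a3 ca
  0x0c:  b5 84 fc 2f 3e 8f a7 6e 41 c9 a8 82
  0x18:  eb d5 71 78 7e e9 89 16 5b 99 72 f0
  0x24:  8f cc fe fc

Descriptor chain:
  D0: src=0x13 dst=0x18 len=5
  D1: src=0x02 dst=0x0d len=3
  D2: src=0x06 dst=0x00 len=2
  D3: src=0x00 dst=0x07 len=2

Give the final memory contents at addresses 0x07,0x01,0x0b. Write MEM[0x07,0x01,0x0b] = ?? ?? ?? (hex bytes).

MEM[0x07,0x01,0x0b] = d7 3b ca

#0 dst[0x18+5] := {0x6e,0x41,0xc9,0xa8,0x82}
#1 dst[0x0d+3] := {0x1e,0x79,0xd9}
#2 dst[0x00+2] := {0xd7,0x3b}
#3 dst[0x07+2] := {0xd7,0x3b}
query mem[0x07]=0xd7, mem[0x01]=0x3b, mem[0x0b]=0xca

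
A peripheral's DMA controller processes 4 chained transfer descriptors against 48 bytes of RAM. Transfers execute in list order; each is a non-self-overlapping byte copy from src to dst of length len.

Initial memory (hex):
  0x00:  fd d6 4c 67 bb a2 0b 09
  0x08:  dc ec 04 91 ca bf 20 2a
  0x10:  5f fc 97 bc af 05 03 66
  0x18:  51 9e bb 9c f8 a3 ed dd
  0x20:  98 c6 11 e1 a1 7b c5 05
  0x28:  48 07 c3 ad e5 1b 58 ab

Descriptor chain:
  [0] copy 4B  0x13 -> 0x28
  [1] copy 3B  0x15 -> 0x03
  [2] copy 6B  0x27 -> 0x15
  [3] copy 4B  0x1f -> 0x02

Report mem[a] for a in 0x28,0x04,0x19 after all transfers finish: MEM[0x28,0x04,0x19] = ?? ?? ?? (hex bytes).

  after D0: wrote 4B at 0x28 = bcaf0503
  after D1: wrote 3B at 0x03 = 050366
  after D2: wrote 6B at 0x15 = 05bcaf0503e5
  after D3: wrote 4B at 0x02 = dd98c611
query mem[0x28]=0xbc, mem[0x04]=0xc6, mem[0x19]=0x03

MEM[0x28,0x04,0x19] = bc c6 03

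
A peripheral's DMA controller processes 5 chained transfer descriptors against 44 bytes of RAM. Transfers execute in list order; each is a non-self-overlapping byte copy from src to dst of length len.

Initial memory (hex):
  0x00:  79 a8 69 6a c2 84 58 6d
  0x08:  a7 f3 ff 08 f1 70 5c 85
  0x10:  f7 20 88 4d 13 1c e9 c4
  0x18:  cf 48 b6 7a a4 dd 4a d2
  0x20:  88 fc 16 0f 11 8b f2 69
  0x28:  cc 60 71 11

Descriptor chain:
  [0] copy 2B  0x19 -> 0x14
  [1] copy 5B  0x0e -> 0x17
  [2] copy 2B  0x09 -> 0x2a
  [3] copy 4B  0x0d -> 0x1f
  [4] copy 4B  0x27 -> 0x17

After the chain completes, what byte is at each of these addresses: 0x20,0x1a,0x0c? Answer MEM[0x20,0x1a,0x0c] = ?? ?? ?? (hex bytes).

[0] 0x19->0x14 len=2 : 48 b6
[1] 0x0e->0x17 len=5 : 5c 85 f7 20 88
[2] 0x09->0x2a len=2 : f3 ff
[3] 0x0d->0x1f len=4 : 70 5c 85 f7
[4] 0x27->0x17 len=4 : 69 cc 60 f3
query mem[0x20]=0x5c, mem[0x1a]=0xf3, mem[0x0c]=0xf1

MEM[0x20,0x1a,0x0c] = 5c f3 f1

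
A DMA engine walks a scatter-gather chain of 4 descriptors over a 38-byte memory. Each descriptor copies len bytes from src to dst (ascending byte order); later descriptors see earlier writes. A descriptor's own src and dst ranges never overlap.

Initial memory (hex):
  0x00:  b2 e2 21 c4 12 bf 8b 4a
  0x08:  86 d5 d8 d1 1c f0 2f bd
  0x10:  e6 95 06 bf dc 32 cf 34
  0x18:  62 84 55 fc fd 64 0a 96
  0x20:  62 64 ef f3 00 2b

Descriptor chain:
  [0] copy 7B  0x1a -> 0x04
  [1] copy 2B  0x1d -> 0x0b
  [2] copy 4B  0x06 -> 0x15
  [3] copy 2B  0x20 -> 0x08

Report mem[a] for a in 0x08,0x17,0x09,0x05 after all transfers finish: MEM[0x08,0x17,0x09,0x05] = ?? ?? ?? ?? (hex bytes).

MEM[0x08,0x17,0x09,0x05] = 62 0a 64 fc

[0] 0x1a->0x04 len=7 : 55 fc fd 64 0a 96 62
[1] 0x1d->0x0b len=2 : 64 0a
[2] 0x06->0x15 len=4 : fd 64 0a 96
[3] 0x20->0x08 len=2 : 62 64
query mem[0x08]=0x62, mem[0x17]=0x0a, mem[0x09]=0x64, mem[0x05]=0xfc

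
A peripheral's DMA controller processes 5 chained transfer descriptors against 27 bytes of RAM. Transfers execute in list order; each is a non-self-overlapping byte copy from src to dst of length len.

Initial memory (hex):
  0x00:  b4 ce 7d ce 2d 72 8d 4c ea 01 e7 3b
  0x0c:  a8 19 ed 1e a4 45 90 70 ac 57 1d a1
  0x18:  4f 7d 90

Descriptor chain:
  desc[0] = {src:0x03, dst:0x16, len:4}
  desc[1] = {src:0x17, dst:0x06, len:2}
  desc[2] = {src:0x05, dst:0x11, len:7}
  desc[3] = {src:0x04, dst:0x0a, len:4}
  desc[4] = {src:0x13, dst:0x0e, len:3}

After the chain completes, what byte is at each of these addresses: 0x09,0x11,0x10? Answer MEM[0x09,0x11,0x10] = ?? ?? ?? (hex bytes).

  after D0: wrote 4B at 0x16 = ce2d728d
  after D1: wrote 2B at 0x06 = 2d72
  after D2: wrote 7B at 0x11 = 722d72ea01e73b
  after D3: wrote 4B at 0x0a = 2d722d72
  after D4: wrote 3B at 0x0e = 72ea01
query mem[0x09]=0x01, mem[0x11]=0x72, mem[0x10]=0x01

MEM[0x09,0x11,0x10] = 01 72 01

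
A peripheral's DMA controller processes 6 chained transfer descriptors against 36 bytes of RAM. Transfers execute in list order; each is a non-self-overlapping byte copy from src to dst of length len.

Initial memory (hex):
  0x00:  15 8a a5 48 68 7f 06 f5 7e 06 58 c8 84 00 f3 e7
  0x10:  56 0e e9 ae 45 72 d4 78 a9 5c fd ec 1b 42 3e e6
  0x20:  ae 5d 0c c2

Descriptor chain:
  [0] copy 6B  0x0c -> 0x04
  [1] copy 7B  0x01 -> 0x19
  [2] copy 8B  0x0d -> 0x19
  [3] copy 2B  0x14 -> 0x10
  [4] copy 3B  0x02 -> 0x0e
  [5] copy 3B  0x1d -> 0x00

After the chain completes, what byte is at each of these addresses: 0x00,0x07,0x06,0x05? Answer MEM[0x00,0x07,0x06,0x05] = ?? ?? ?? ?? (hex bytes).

[0] 0x0c->0x04 len=6 : 84 00 f3 e7 56 0e
[1] 0x01->0x19 len=7 : 8a a5 48 84 00 f3 e7
[2] 0x0d->0x19 len=8 : 00 f3 e7 56 0e e9 ae 45
[3] 0x14->0x10 len=2 : 45 72
[4] 0x02->0x0e len=3 : a5 48 84
[5] 0x1d->0x00 len=3 : 0e e9 ae
query mem[0x00]=0x0e, mem[0x07]=0xe7, mem[0x06]=0xf3, mem[0x05]=0x00

MEM[0x00,0x07,0x06,0x05] = 0e e7 f3 00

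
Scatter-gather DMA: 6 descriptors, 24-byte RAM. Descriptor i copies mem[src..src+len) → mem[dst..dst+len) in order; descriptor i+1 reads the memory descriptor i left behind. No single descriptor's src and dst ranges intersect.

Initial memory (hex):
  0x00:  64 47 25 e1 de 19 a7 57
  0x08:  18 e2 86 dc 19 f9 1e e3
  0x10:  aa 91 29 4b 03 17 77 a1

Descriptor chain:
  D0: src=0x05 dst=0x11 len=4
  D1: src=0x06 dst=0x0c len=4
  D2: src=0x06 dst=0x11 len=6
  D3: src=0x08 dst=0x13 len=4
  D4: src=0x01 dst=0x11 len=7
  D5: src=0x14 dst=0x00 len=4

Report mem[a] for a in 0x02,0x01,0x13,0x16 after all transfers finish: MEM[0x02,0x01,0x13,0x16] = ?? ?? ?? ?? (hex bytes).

[0] 0x05->0x11 len=4 : 19 a7 57 18
[1] 0x06->0x0c len=4 : a7 57 18 e2
[2] 0x06->0x11 len=6 : a7 57 18 e2 86 dc
[3] 0x08->0x13 len=4 : 18 e2 86 dc
[4] 0x01->0x11 len=7 : 47 25 e1 de 19 a7 57
[5] 0x14->0x00 len=4 : de 19 a7 57
query mem[0x02]=0xa7, mem[0x01]=0x19, mem[0x13]=0xe1, mem[0x16]=0xa7

MEM[0x02,0x01,0x13,0x16] = a7 19 e1 a7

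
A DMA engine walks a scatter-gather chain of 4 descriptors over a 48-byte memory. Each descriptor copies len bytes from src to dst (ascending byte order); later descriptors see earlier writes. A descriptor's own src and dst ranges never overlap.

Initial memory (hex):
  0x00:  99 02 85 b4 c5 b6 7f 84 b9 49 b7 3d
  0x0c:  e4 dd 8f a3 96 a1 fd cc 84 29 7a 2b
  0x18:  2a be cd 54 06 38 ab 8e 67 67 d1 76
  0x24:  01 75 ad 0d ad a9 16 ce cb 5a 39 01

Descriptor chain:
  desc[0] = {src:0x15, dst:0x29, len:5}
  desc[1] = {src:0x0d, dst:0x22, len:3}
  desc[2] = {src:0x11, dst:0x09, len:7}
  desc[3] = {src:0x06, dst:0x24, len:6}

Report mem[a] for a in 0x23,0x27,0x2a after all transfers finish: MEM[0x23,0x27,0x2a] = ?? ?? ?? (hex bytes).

[0] 0x15->0x29 len=5 : 29 7a 2b 2a be
[1] 0x0d->0x22 len=3 : dd 8f a3
[2] 0x11->0x09 len=7 : a1 fd cc 84 29 7a 2b
[3] 0x06->0x24 len=6 : 7f 84 b9 a1 fd cc
query mem[0x23]=0x8f, mem[0x27]=0xa1, mem[0x2a]=0x7a

MEM[0x23,0x27,0x2a] = 8f a1 7a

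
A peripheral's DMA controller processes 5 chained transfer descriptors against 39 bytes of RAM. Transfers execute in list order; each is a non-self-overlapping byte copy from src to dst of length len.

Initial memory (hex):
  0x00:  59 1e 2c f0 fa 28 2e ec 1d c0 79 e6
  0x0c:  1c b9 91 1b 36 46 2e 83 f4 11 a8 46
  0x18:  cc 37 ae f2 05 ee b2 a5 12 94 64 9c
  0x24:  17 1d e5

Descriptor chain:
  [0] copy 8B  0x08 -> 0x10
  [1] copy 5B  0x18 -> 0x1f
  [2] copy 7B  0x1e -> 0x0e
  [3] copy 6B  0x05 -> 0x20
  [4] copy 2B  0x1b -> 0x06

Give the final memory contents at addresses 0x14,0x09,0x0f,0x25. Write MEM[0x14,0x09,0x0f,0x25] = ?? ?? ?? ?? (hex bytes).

MEM[0x14,0x09,0x0f,0x25] = 17 c0 cc 79

#0 dst[0x10+8] := {0x1d,0xc0,0x79,0xe6,0x1c,0xb9,0x91,0x1b}
#1 dst[0x1f+5] := {0xcc,0x37,0xae,0xf2,0x05}
#2 dst[0x0e+7] := {0xb2,0xcc,0x37,0xae,0xf2,0x05,0x17}
#3 dst[0x20+6] := {0x28,0x2e,0xec,0x1d,0xc0,0x79}
#4 dst[0x06+2] := {0xf2,0x05}
query mem[0x14]=0x17, mem[0x09]=0xc0, mem[0x0f]=0xcc, mem[0x25]=0x79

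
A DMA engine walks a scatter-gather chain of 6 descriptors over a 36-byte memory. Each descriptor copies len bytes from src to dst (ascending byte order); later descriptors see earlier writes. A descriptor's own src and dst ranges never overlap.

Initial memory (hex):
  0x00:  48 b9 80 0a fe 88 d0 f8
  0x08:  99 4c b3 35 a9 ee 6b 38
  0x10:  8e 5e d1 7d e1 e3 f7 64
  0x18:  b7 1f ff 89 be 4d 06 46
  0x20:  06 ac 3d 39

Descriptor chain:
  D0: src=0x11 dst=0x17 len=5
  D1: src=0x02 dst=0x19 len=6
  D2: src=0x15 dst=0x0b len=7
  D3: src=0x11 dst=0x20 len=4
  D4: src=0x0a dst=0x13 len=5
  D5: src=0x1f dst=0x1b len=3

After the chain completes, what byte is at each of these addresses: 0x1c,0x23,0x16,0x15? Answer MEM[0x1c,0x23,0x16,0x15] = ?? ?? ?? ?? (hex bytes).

#0 dst[0x17+5] := {0x5e,0xd1,0x7d,0xe1,0xe3}
#1 dst[0x19+6] := {0x80,0x0a,0xfe,0x88,0xd0,0xf8}
#2 dst[0x0b+7] := {0xe3,0xf7,0x5e,0xd1,0x80,0x0a,0xfe}
#3 dst[0x20+4] := {0xfe,0xd1,0x7d,0xe1}
#4 dst[0x13+5] := {0xb3,0xe3,0xf7,0x5e,0xd1}
#5 dst[0x1b+3] := {0x46,0xfe,0xd1}
query mem[0x1c]=0xfe, mem[0x23]=0xe1, mem[0x16]=0x5e, mem[0x15]=0xf7

MEM[0x1c,0x23,0x16,0x15] = fe e1 5e f7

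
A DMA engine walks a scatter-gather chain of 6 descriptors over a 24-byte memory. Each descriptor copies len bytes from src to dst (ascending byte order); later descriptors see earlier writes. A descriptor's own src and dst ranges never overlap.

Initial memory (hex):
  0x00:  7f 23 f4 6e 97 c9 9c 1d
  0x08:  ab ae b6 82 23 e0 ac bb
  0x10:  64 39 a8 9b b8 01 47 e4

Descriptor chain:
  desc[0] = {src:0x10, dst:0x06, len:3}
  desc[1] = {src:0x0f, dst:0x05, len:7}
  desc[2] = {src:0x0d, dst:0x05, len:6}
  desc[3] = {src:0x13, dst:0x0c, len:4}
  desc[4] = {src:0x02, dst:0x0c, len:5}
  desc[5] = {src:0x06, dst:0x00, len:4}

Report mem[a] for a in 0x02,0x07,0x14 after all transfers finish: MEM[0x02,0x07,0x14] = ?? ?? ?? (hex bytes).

MEM[0x02,0x07,0x14] = 64 bb b8

  after D0: wrote 3B at 0x06 = 6439a8
  after D1: wrote 7B at 0x05 = bb6439a89bb801
  after D2: wrote 6B at 0x05 = e0acbb6439a8
  after D3: wrote 4B at 0x0c = 9bb80147
  after D4: wrote 5B at 0x0c = f46e97e0ac
  after D5: wrote 4B at 0x00 = acbb6439
query mem[0x02]=0x64, mem[0x07]=0xbb, mem[0x14]=0xb8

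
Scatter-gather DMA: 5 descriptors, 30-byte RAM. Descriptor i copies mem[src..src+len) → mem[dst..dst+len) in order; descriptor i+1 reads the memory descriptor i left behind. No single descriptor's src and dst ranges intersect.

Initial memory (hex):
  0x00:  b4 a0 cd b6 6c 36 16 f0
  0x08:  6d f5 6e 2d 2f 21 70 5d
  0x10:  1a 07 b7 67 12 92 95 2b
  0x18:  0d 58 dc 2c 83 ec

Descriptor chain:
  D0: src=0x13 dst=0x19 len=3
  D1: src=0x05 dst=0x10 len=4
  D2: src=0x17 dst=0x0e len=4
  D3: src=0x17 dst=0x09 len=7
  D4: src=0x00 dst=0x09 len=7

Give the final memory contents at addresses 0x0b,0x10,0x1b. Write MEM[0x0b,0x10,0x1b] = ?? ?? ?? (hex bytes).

MEM[0x0b,0x10,0x1b] = cd 67 92

[0] 0x13->0x19 len=3 : 67 12 92
[1] 0x05->0x10 len=4 : 36 16 f0 6d
[2] 0x17->0x0e len=4 : 2b 0d 67 12
[3] 0x17->0x09 len=7 : 2b 0d 67 12 92 83 ec
[4] 0x00->0x09 len=7 : b4 a0 cd b6 6c 36 16
query mem[0x0b]=0xcd, mem[0x10]=0x67, mem[0x1b]=0x92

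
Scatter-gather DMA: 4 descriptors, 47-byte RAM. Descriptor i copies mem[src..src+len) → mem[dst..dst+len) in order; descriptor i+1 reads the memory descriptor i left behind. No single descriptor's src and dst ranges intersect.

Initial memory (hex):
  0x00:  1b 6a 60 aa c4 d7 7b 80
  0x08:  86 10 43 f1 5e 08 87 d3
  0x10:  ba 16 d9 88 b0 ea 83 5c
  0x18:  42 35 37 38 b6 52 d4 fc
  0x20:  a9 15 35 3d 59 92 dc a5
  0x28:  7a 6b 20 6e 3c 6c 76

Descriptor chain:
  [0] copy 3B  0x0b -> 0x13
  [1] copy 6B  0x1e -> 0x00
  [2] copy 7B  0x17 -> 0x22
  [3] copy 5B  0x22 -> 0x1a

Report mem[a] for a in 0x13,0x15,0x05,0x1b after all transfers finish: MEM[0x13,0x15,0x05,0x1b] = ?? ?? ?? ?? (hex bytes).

#0 dst[0x13+3] := {0xf1,0x5e,0x08}
#1 dst[0x00+6] := {0xd4,0xfc,0xa9,0x15,0x35,0x3d}
#2 dst[0x22+7] := {0x5c,0x42,0x35,0x37,0x38,0xb6,0x52}
#3 dst[0x1a+5] := {0x5c,0x42,0x35,0x37,0x38}
query mem[0x13]=0xf1, mem[0x15]=0x08, mem[0x05]=0x3d, mem[0x1b]=0x42

MEM[0x13,0x15,0x05,0x1b] = f1 08 3d 42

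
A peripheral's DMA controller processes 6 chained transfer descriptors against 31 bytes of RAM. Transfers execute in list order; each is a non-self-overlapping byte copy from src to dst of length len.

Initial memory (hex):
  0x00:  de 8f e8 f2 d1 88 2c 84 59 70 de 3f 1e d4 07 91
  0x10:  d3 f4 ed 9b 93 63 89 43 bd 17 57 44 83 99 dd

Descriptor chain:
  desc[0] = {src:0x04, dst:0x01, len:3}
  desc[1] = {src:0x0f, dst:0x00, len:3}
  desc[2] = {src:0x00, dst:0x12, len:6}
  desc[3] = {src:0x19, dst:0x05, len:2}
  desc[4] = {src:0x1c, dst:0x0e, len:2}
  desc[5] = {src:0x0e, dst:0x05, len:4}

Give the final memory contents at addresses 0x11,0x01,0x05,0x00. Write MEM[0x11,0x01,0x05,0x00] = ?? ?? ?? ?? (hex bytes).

#0 dst[0x01+3] := {0xd1,0x88,0x2c}
#1 dst[0x00+3] := {0x91,0xd3,0xf4}
#2 dst[0x12+6] := {0x91,0xd3,0xf4,0x2c,0xd1,0x88}
#3 dst[0x05+2] := {0x17,0x57}
#4 dst[0x0e+2] := {0x83,0x99}
#5 dst[0x05+4] := {0x83,0x99,0xd3,0xf4}
query mem[0x11]=0xf4, mem[0x01]=0xd3, mem[0x05]=0x83, mem[0x00]=0x91

MEM[0x11,0x01,0x05,0x00] = f4 d3 83 91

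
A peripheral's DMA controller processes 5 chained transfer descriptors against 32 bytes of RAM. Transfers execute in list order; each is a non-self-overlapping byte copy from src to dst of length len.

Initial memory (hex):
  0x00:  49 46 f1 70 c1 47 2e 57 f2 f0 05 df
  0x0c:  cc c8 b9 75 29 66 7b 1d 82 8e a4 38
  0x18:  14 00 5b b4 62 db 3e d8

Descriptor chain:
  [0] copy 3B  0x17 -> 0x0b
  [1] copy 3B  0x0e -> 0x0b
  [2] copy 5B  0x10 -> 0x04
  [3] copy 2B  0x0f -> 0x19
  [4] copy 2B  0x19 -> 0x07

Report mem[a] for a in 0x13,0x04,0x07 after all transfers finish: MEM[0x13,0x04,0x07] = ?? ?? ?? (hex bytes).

MEM[0x13,0x04,0x07] = 1d 29 75

  after D0: wrote 3B at 0x0b = 381400
  after D1: wrote 3B at 0x0b = b97529
  after D2: wrote 5B at 0x04 = 29667b1d82
  after D3: wrote 2B at 0x19 = 7529
  after D4: wrote 2B at 0x07 = 7529
query mem[0x13]=0x1d, mem[0x04]=0x29, mem[0x07]=0x75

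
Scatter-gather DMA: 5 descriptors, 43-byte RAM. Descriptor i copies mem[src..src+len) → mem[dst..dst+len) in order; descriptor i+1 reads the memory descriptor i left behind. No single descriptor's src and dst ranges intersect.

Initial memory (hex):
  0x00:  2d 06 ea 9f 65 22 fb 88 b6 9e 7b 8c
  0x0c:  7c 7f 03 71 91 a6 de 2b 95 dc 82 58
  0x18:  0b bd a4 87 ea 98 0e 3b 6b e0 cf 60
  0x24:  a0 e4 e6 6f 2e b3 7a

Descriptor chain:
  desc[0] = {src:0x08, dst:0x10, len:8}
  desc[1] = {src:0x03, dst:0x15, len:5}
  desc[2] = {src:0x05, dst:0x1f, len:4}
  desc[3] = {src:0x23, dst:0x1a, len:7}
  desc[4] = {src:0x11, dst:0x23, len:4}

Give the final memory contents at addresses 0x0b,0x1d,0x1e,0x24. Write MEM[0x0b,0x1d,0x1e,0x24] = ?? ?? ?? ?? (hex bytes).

MEM[0x0b,0x1d,0x1e,0x24] = 8c e6 6f 7b

D0: mem[0x10..0x17] <- [b6 9e 7b 8c 7c 7f 03 71]
D1: mem[0x15..0x19] <- [9f 65 22 fb 88]
D2: mem[0x1f..0x22] <- [22 fb 88 b6]
D3: mem[0x1a..0x20] <- [60 a0 e4 e6 6f 2e b3]
D4: mem[0x23..0x26] <- [9e 7b 8c 7c]
query mem[0x0b]=0x8c, mem[0x1d]=0xe6, mem[0x1e]=0x6f, mem[0x24]=0x7b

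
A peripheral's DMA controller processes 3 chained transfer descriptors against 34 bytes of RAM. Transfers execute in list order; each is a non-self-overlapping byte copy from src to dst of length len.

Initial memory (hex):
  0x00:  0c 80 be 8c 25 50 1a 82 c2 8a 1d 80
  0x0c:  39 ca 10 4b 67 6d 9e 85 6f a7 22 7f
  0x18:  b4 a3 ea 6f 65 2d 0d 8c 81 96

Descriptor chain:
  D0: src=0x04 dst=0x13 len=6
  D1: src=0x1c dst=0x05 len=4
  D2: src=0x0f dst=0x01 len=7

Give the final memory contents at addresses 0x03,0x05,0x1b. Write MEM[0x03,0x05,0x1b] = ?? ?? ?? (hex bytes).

#0 dst[0x13+6] := {0x25,0x50,0x1a,0x82,0xc2,0x8a}
#1 dst[0x05+4] := {0x65,0x2d,0x0d,0x8c}
#2 dst[0x01+7] := {0x4b,0x67,0x6d,0x9e,0x25,0x50,0x1a}
query mem[0x03]=0x6d, mem[0x05]=0x25, mem[0x1b]=0x6f

MEM[0x03,0x05,0x1b] = 6d 25 6f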